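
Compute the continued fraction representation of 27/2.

[13; 2]

Run the Euclidean algorithm on 27 and 2; the successive quotients are the partial quotients a_0, a_1, ... (each step inverts the fractional part left over by the previous one):
  27 = 13*2 + 1, so a_0 = 13.
  2 = 2*1 + 0, so a_1 = 2.
The remainder reaches 0 after 2 divisions, so the expansion has 2 partial quotients, read off in order.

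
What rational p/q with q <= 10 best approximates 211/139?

3/2

Expand x = 211/139 as a continued fraction with the Euclidean algorithm:
  211 = 1*139 + 72, so a_0 = 1.
  139 = 1*72 + 67, so a_1 = 1.
  72 = 1*67 + 5, so a_2 = 1.
  67 = 13*5 + 2, so a_3 = 13.
  5 = 2*2 + 1, so a_4 = 2.
  2 = 2*1 + 0, so a_5 = 2.
so x = [1; 1, 1, 13, 2, 2].
Convergents (p_i = a_i*p_{i-1} + p_{i-2}, q_i = a_i*q_{i-1} + q_{i-2} with p_{-2}=0, p_{-1}=1, q_{-2}=1, q_{-1}=0), until the denominator exceeds 10:
  i=0: a_0=1, p_0 = 1*1 + 0 = 1, q_0 = 1*0 + 1 = 1.
  i=1: a_1=1, p_1 = 1*1 + 1 = 2, q_1 = 1*1 + 0 = 1.
  i=2: a_2=1, p_2 = 1*2 + 1 = 3, q_2 = 1*1 + 1 = 2.
  i=3: a_3=13, p_3 = 13*3 + 2 = 41, q_3 = 13*2 + 1 = 27.
q_3 = 27 > 10, so the last convergent with denominator <= 10 is p_2/q_2 = 3/2.
The closest fraction with denominator <= 10 is either p_2/q_2 or the intermediate fraction (k*p_2 + p_1)/(k*q_2 + q_1) with the largest k >= 1 whose denominator stays <= 10; these approach x as k grows, and every other convergent or intermediate fraction in range is farther away.
Largest k: floor((10 - q_1)/q_2) = floor((10 - 1)/2) = 4.
That gives (4*3 + 2)/(4*2 + 1) = 14/9.
Compare the errors: |x - 3/2| = |211*2 - 3*139|/(139*2) = 5/278, and |x - 14/9| = |211*9 - 14*139|/(139*9) = 47/1251.
Cross-multiplying, 5*1251 = 6255 < 13066 = 47*278, so 5/278 is smaller: the convergent 3/2 is closer to x than 14/9.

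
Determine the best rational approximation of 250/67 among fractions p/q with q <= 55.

Expand x = 250/67 as a continued fraction with the Euclidean algorithm:
  250 = 3*67 + 49, so a_0 = 3.
  67 = 1*49 + 18, so a_1 = 1.
  49 = 2*18 + 13, so a_2 = 2.
  18 = 1*13 + 5, so a_3 = 1.
  13 = 2*5 + 3, so a_4 = 2.
  5 = 1*3 + 2, so a_5 = 1.
  3 = 1*2 + 1, so a_6 = 1.
  2 = 2*1 + 0, so a_7 = 2.
so x = [3; 1, 2, 1, 2, 1, 1, 2].
Convergents (p_i = a_i*p_{i-1} + p_{i-2}, q_i = a_i*q_{i-1} + q_{i-2} with p_{-2}=0, p_{-1}=1, q_{-2}=1, q_{-1}=0), until the denominator exceeds 55:
  i=0: a_0=3, p_0 = 3*1 + 0 = 3, q_0 = 3*0 + 1 = 1.
  i=1: a_1=1, p_1 = 1*3 + 1 = 4, q_1 = 1*1 + 0 = 1.
  i=2: a_2=2, p_2 = 2*4 + 3 = 11, q_2 = 2*1 + 1 = 3.
  i=3: a_3=1, p_3 = 1*11 + 4 = 15, q_3 = 1*3 + 1 = 4.
  i=4: a_4=2, p_4 = 2*15 + 11 = 41, q_4 = 2*4 + 3 = 11.
  i=5: a_5=1, p_5 = 1*41 + 15 = 56, q_5 = 1*11 + 4 = 15.
  i=6: a_6=1, p_6 = 1*56 + 41 = 97, q_6 = 1*15 + 11 = 26.
  i=7: a_7=2, p_7 = 2*97 + 56 = 250, q_7 = 2*26 + 15 = 67.
q_7 = 67 > 55, so the last convergent with denominator <= 55 is p_6/q_6 = 97/26.
The closest fraction with denominator <= 55 is either p_6/q_6 or the intermediate fraction (k*p_6 + p_5)/(k*q_6 + q_5) with the largest k >= 1 whose denominator stays <= 55; these approach x as k grows, and every other convergent or intermediate fraction in range is farther away.
Largest k: floor((55 - q_5)/q_6) = floor((55 - 15)/26) = 1.
That gives (1*97 + 56)/(1*26 + 15) = 153/41.
Compare the errors: |x - 97/26| = |250*26 - 97*67|/(67*26) = 1/1742, and |x - 153/41| = |250*41 - 153*67|/(67*41) = 1/2747.
Cross-multiplying, 1*1742 = 1742 < 2747 = 1*2747, so 1/2747 is smaller: the intermediate fraction 153/41 is closer to x than 97/26.

153/41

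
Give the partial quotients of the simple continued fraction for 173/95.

[1; 1, 4, 1, 1, 2, 3]

Run the Euclidean algorithm on 173 and 95; the successive quotients are the partial quotients a_0, a_1, ... (each step inverts the fractional part left over by the previous one):
  173 = 1*95 + 78, so a_0 = 1.
  95 = 1*78 + 17, so a_1 = 1.
  78 = 4*17 + 10, so a_2 = 4.
  17 = 1*10 + 7, so a_3 = 1.
  10 = 1*7 + 3, so a_4 = 1.
  7 = 2*3 + 1, so a_5 = 2.
  3 = 3*1 + 0, so a_6 = 3.
The remainder reaches 0 after 7 divisions, so the expansion has 7 partial quotients, read off in order.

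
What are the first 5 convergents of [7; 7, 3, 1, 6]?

7/1, 50/7, 157/22, 207/29, 1399/196

Using the convergent recurrence p_i = a_i*p_{i-1} + p_{i-2}, q_i = a_i*q_{i-1} + q_{i-2} with p_{-2}=0, p_{-1}=1, q_{-2}=1, q_{-1}=0:
  i=0: a_0=7, p_0 = 7*1 + 0 = 7, q_0 = 7*0 + 1 = 1.
  i=1: a_1=7, p_1 = 7*7 + 1 = 50, q_1 = 7*1 + 0 = 7.
  i=2: a_2=3, p_2 = 3*50 + 7 = 157, q_2 = 3*7 + 1 = 22.
  i=3: a_3=1, p_3 = 1*157 + 50 = 207, q_3 = 1*22 + 7 = 29.
  i=4: a_4=6, p_4 = 6*207 + 157 = 1399, q_4 = 6*29 + 22 = 196.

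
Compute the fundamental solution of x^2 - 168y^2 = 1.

First expand sqrt(168) as a continued fraction. With x_i = (sqrt(168) + m_i)/d_i and (m_0, d_0) = (0, 1): a_0 = floor(sqrt(168)) = 12, since 12^2 = 144 <= 168 < 169 = 13^2.
Iterate m_{i+1} = d_i*a_i - m_i, d_{i+1} = (168 - m_{i+1}^2)/d_i, a_{i+1} = floor((a_0 + m_{i+1})/d_{i+1}):
  m_1 = 1*12 - 0 = 12, d_1 = (168 - 12^2)/1 = 24/1 = 24, a_1 = floor((12 + 12)/24) = 1.
  m_2 = 24*1 - 12 = 12, d_2 = (168 - 12^2)/24 = 24/24 = 1, a_2 = floor((12 + 12)/1) = 24.
  m_3 = 1*24 - 12 = 12, d_3 = (168 - 12^2)/1 = 24/1 = 24: (m_3, d_3) = (m_1, d_1) = (12, 24), so from here the quotients repeat a_1, a_2; the period length is 2.
So sqrt(168) = [12; (1, 24)] with period length k = 2.
k is even, so the fundamental solution of x^2 - 168y^2 = 1 is (p_{k-1}, q_{k-1}) = (p_1, q_1); compute convergents through index 1.
Convergents (p_i = a_i*p_{i-1} + p_{i-2}, q_i = a_i*q_{i-1} + q_{i-2} with p_{-2}=0, p_{-1}=1, q_{-2}=1, q_{-1}=0):
  i=0: a_0=12, p_0 = 12*1 + 0 = 12, q_0 = 12*0 + 1 = 1.
  i=1: a_1=1, p_1 = 1*12 + 1 = 13, q_1 = 1*1 + 0 = 1.
Check: 13^2 - 168*1^2 = 169 - 168 = 1, so (x, y) = (13, 1) solves the equation, and by the theorem it is the least positive solution.

(x, y) = (13, 1)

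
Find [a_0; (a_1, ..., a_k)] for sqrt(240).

[15; (2, 30)]

Write x_i = (sqrt(240) + m_i)/d_i with (m_0, d_0) = (0, 1). a_0 = floor(sqrt(240)) = 15, since 15^2 = 225 <= 240 < 256 = 16^2.
Iterate m_{i+1} = d_i*a_i - m_i, d_{i+1} = (240 - m_{i+1}^2)/d_i, a_{i+1} = floor((a_0 + m_{i+1})/d_{i+1}):
  m_1 = 1*15 - 0 = 15, d_1 = (240 - 15^2)/1 = 15/1 = 15, a_1 = floor((15 + 15)/15) = 2.
  m_2 = 15*2 - 15 = 15, d_2 = (240 - 15^2)/15 = 15/15 = 1, a_2 = floor((15 + 15)/1) = 30.
  m_3 = 1*30 - 15 = 15, d_3 = (240 - 15^2)/1 = 15/1 = 15: (m_3, d_3) = (m_1, d_1) = (15, 15), so from here the quotients repeat a_1, a_2; the period length is 2.
Hence the expansion of sqrt(240) is a_0 = 15 followed by the repeating block 2, 30 (period 2).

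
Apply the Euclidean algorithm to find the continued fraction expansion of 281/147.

[1; 1, 10, 3, 4]

Run the Euclidean algorithm on 281 and 147; the successive quotients are the partial quotients a_0, a_1, ... (each step inverts the fractional part left over by the previous one):
  281 = 1*147 + 134, so a_0 = 1.
  147 = 1*134 + 13, so a_1 = 1.
  134 = 10*13 + 4, so a_2 = 10.
  13 = 3*4 + 1, so a_3 = 3.
  4 = 4*1 + 0, so a_4 = 4.
The remainder reaches 0 after 5 divisions, so the expansion has 5 partial quotients, read off in order.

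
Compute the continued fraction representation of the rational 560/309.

[1; 1, 4, 3, 19]

Run the Euclidean algorithm on 560 and 309; the successive quotients are the partial quotients a_0, a_1, ... (each step inverts the fractional part left over by the previous one):
  560 = 1*309 + 251, so a_0 = 1.
  309 = 1*251 + 58, so a_1 = 1.
  251 = 4*58 + 19, so a_2 = 4.
  58 = 3*19 + 1, so a_3 = 3.
  19 = 19*1 + 0, so a_4 = 19.
The remainder reaches 0 after 5 divisions, so the expansion has 5 partial quotients, read off in order.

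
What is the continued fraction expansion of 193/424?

[0; 2, 5, 12, 1, 2]

Run the Euclidean algorithm on 193 and 424; the successive quotients are the partial quotients a_0, a_1, ... (each step inverts the fractional part left over by the previous one):
  193 = 0*424 + 193, so a_0 = 0.
  424 = 2*193 + 38, so a_1 = 2.
  193 = 5*38 + 3, so a_2 = 5.
  38 = 12*3 + 2, so a_3 = 12.
  3 = 1*2 + 1, so a_4 = 1.
  2 = 2*1 + 0, so a_5 = 2.
The remainder reaches 0 after 6 divisions, so the expansion has 6 partial quotients, read off in order.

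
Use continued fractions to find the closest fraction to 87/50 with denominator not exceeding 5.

Expand x = 87/50 as a continued fraction with the Euclidean algorithm:
  87 = 1*50 + 37, so a_0 = 1.
  50 = 1*37 + 13, so a_1 = 1.
  37 = 2*13 + 11, so a_2 = 2.
  13 = 1*11 + 2, so a_3 = 1.
  11 = 5*2 + 1, so a_4 = 5.
  2 = 2*1 + 0, so a_5 = 2.
so x = [1; 1, 2, 1, 5, 2].
Convergents (p_i = a_i*p_{i-1} + p_{i-2}, q_i = a_i*q_{i-1} + q_{i-2} with p_{-2}=0, p_{-1}=1, q_{-2}=1, q_{-1}=0), until the denominator exceeds 5:
  i=0: a_0=1, p_0 = 1*1 + 0 = 1, q_0 = 1*0 + 1 = 1.
  i=1: a_1=1, p_1 = 1*1 + 1 = 2, q_1 = 1*1 + 0 = 1.
  i=2: a_2=2, p_2 = 2*2 + 1 = 5, q_2 = 2*1 + 1 = 3.
  i=3: a_3=1, p_3 = 1*5 + 2 = 7, q_3 = 1*3 + 1 = 4.
  i=4: a_4=5, p_4 = 5*7 + 5 = 40, q_4 = 5*4 + 3 = 23.
q_4 = 23 > 5, so the last convergent with denominator <= 5 is p_3/q_3 = 7/4.
The closest fraction with denominator <= 5 is either p_3/q_3 or the intermediate fraction (k*p_3 + p_2)/(k*q_3 + q_2) with the largest k >= 1 whose denominator stays <= 5; these approach x as k grows, and every other convergent or intermediate fraction in range is farther away.
Largest k: floor((5 - q_2)/q_3) = floor((5 - 3)/4) = 0.
Since k = 0, no intermediate fraction beyond p_3/q_3 has denominator <= 5, so the convergent 7/4 is the closest (its error is |87*4 - 7*50|/(50*4) = 2/200).

7/4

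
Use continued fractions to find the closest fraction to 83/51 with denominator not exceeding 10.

Expand x = 83/51 as a continued fraction with the Euclidean algorithm:
  83 = 1*51 + 32, so a_0 = 1.
  51 = 1*32 + 19, so a_1 = 1.
  32 = 1*19 + 13, so a_2 = 1.
  19 = 1*13 + 6, so a_3 = 1.
  13 = 2*6 + 1, so a_4 = 2.
  6 = 6*1 + 0, so a_5 = 6.
so x = [1; 1, 1, 1, 2, 6].
Convergents (p_i = a_i*p_{i-1} + p_{i-2}, q_i = a_i*q_{i-1} + q_{i-2} with p_{-2}=0, p_{-1}=1, q_{-2}=1, q_{-1}=0), until the denominator exceeds 10:
  i=0: a_0=1, p_0 = 1*1 + 0 = 1, q_0 = 1*0 + 1 = 1.
  i=1: a_1=1, p_1 = 1*1 + 1 = 2, q_1 = 1*1 + 0 = 1.
  i=2: a_2=1, p_2 = 1*2 + 1 = 3, q_2 = 1*1 + 1 = 2.
  i=3: a_3=1, p_3 = 1*3 + 2 = 5, q_3 = 1*2 + 1 = 3.
  i=4: a_4=2, p_4 = 2*5 + 3 = 13, q_4 = 2*3 + 2 = 8.
  i=5: a_5=6, p_5 = 6*13 + 5 = 83, q_5 = 6*8 + 3 = 51.
q_5 = 51 > 10, so the last convergent with denominator <= 10 is p_4/q_4 = 13/8.
The closest fraction with denominator <= 10 is either p_4/q_4 or the intermediate fraction (k*p_4 + p_3)/(k*q_4 + q_3) with the largest k >= 1 whose denominator stays <= 10; these approach x as k grows, and every other convergent or intermediate fraction in range is farther away.
Largest k: floor((10 - q_3)/q_4) = floor((10 - 3)/8) = 0.
Since k = 0, no intermediate fraction beyond p_4/q_4 has denominator <= 10, so the convergent 13/8 is the closest (its error is |83*8 - 13*51|/(51*8) = 1/408).

13/8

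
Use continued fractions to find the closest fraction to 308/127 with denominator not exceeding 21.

Expand x = 308/127 as a continued fraction with the Euclidean algorithm:
  308 = 2*127 + 54, so a_0 = 2.
  127 = 2*54 + 19, so a_1 = 2.
  54 = 2*19 + 16, so a_2 = 2.
  19 = 1*16 + 3, so a_3 = 1.
  16 = 5*3 + 1, so a_4 = 5.
  3 = 3*1 + 0, so a_5 = 3.
so x = [2; 2, 2, 1, 5, 3].
Convergents (p_i = a_i*p_{i-1} + p_{i-2}, q_i = a_i*q_{i-1} + q_{i-2} with p_{-2}=0, p_{-1}=1, q_{-2}=1, q_{-1}=0), until the denominator exceeds 21:
  i=0: a_0=2, p_0 = 2*1 + 0 = 2, q_0 = 2*0 + 1 = 1.
  i=1: a_1=2, p_1 = 2*2 + 1 = 5, q_1 = 2*1 + 0 = 2.
  i=2: a_2=2, p_2 = 2*5 + 2 = 12, q_2 = 2*2 + 1 = 5.
  i=3: a_3=1, p_3 = 1*12 + 5 = 17, q_3 = 1*5 + 2 = 7.
  i=4: a_4=5, p_4 = 5*17 + 12 = 97, q_4 = 5*7 + 5 = 40.
q_4 = 40 > 21, so the last convergent with denominator <= 21 is p_3/q_3 = 17/7.
The closest fraction with denominator <= 21 is either p_3/q_3 or the intermediate fraction (k*p_3 + p_2)/(k*q_3 + q_2) with the largest k >= 1 whose denominator stays <= 21; these approach x as k grows, and every other convergent or intermediate fraction in range is farther away.
Largest k: floor((21 - q_2)/q_3) = floor((21 - 5)/7) = 2.
That gives (2*17 + 12)/(2*7 + 5) = 46/19.
Compare the errors: |x - 17/7| = |308*7 - 17*127|/(127*7) = 3/889, and |x - 46/19| = |308*19 - 46*127|/(127*19) = 10/2413.
Cross-multiplying, 3*2413 = 7239 < 8890 = 10*889, so 3/889 is smaller: the convergent 17/7 is closer to x than 46/19.

17/7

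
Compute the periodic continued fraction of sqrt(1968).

[44; (2, 1, 3, 5, 3, 1, 2, 88)]

Write x_i = (sqrt(1968) + m_i)/d_i with (m_0, d_0) = (0, 1). a_0 = floor(sqrt(1968)) = 44, since 44^2 = 1936 <= 1968 < 2025 = 45^2.
Iterate m_{i+1} = d_i*a_i - m_i, d_{i+1} = (1968 - m_{i+1}^2)/d_i, a_{i+1} = floor((a_0 + m_{i+1})/d_{i+1}):
  m_1 = 1*44 - 0 = 44, d_1 = (1968 - 44^2)/1 = 32/1 = 32, a_1 = floor((44 + 44)/32) = 2.
  m_2 = 32*2 - 44 = 20, d_2 = (1968 - 20^2)/32 = 1568/32 = 49, a_2 = floor((44 + 20)/49) = 1.
  m_3 = 49*1 - 20 = 29, d_3 = (1968 - 29^2)/49 = 1127/49 = 23, a_3 = floor((44 + 29)/23) = 3.
  m_4 = 23*3 - 29 = 40, d_4 = (1968 - 40^2)/23 = 368/23 = 16, a_4 = floor((44 + 40)/16) = 5.
  m_5 = 16*5 - 40 = 40, d_5 = (1968 - 40^2)/16 = 368/16 = 23, a_5 = floor((44 + 40)/23) = 3.
  m_6 = 23*3 - 40 = 29, d_6 = (1968 - 29^2)/23 = 1127/23 = 49, a_6 = floor((44 + 29)/49) = 1.
  m_7 = 49*1 - 29 = 20, d_7 = (1968 - 20^2)/49 = 1568/49 = 32, a_7 = floor((44 + 20)/32) = 2.
  m_8 = 32*2 - 20 = 44, d_8 = (1968 - 44^2)/32 = 32/32 = 1, a_8 = floor((44 + 44)/1) = 88.
  m_9 = 1*88 - 44 = 44, d_9 = (1968 - 44^2)/1 = 32/1 = 32: (m_9, d_9) = (m_1, d_1) = (44, 32), so from here the quotients repeat a_1, ..., a_8; the period length is 8.
Hence the expansion of sqrt(1968) is a_0 = 44 followed by the repeating block 2, 1, 3, 5, 3, 1, 2, 88 (period 8).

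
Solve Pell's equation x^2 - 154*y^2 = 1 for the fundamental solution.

First expand sqrt(154) as a continued fraction. With x_i = (sqrt(154) + m_i)/d_i and (m_0, d_0) = (0, 1): a_0 = floor(sqrt(154)) = 12, since 12^2 = 144 <= 154 < 169 = 13^2.
Iterate m_{i+1} = d_i*a_i - m_i, d_{i+1} = (154 - m_{i+1}^2)/d_i, a_{i+1} = floor((a_0 + m_{i+1})/d_{i+1}):
  m_1 = 1*12 - 0 = 12, d_1 = (154 - 12^2)/1 = 10/1 = 10, a_1 = floor((12 + 12)/10) = 2.
  m_2 = 10*2 - 12 = 8, d_2 = (154 - 8^2)/10 = 90/10 = 9, a_2 = floor((12 + 8)/9) = 2.
  m_3 = 9*2 - 8 = 10, d_3 = (154 - 10^2)/9 = 54/9 = 6, a_3 = floor((12 + 10)/6) = 3.
  m_4 = 6*3 - 10 = 8, d_4 = (154 - 8^2)/6 = 90/6 = 15, a_4 = floor((12 + 8)/15) = 1.
  m_5 = 15*1 - 8 = 7, d_5 = (154 - 7^2)/15 = 105/15 = 7, a_5 = floor((12 + 7)/7) = 2.
  m_6 = 7*2 - 7 = 7, d_6 = (154 - 7^2)/7 = 105/7 = 15, a_6 = floor((12 + 7)/15) = 1.
  m_7 = 15*1 - 7 = 8, d_7 = (154 - 8^2)/15 = 90/15 = 6, a_7 = floor((12 + 8)/6) = 3.
  m_8 = 6*3 - 8 = 10, d_8 = (154 - 10^2)/6 = 54/6 = 9, a_8 = floor((12 + 10)/9) = 2.
  m_9 = 9*2 - 10 = 8, d_9 = (154 - 8^2)/9 = 90/9 = 10, a_9 = floor((12 + 8)/10) = 2.
  m_10 = 10*2 - 8 = 12, d_10 = (154 - 12^2)/10 = 10/10 = 1, a_10 = floor((12 + 12)/1) = 24.
  m_11 = 1*24 - 12 = 12, d_11 = (154 - 12^2)/1 = 10/1 = 10: (m_11, d_11) = (m_1, d_1) = (12, 10), so from here the quotients repeat a_1, ..., a_10; the period length is 10.
So sqrt(154) = [12; (2, 2, 3, 1, 2, 1, 3, 2, 2, 24)] with period length k = 10.
k is even, so the fundamental solution of x^2 - 154y^2 = 1 is (p_{k-1}, q_{k-1}) = (p_9, q_9); compute convergents through index 9.
Convergents (p_i = a_i*p_{i-1} + p_{i-2}, q_i = a_i*q_{i-1} + q_{i-2} with p_{-2}=0, p_{-1}=1, q_{-2}=1, q_{-1}=0):
  i=0: a_0=12, p_0 = 12*1 + 0 = 12, q_0 = 12*0 + 1 = 1.
  i=1: a_1=2, p_1 = 2*12 + 1 = 25, q_1 = 2*1 + 0 = 2.
  i=2: a_2=2, p_2 = 2*25 + 12 = 62, q_2 = 2*2 + 1 = 5.
  i=3: a_3=3, p_3 = 3*62 + 25 = 211, q_3 = 3*5 + 2 = 17.
  i=4: a_4=1, p_4 = 1*211 + 62 = 273, q_4 = 1*17 + 5 = 22.
  i=5: a_5=2, p_5 = 2*273 + 211 = 757, q_5 = 2*22 + 17 = 61.
  i=6: a_6=1, p_6 = 1*757 + 273 = 1030, q_6 = 1*61 + 22 = 83.
  i=7: a_7=3, p_7 = 3*1030 + 757 = 3847, q_7 = 3*83 + 61 = 310.
  i=8: a_8=2, p_8 = 2*3847 + 1030 = 8724, q_8 = 2*310 + 83 = 703.
  i=9: a_9=2, p_9 = 2*8724 + 3847 = 21295, q_9 = 2*703 + 310 = 1716.
Check: 21295^2 - 154*1716^2 = 453477025 - 453477024 = 1, so (x, y) = (21295, 1716) solves the equation, and by the theorem it is the least positive solution.

(x, y) = (21295, 1716)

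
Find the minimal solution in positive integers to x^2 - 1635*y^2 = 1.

First expand sqrt(1635) as a continued fraction. With x_i = (sqrt(1635) + m_i)/d_i and (m_0, d_0) = (0, 1): a_0 = floor(sqrt(1635)) = 40, since 40^2 = 1600 <= 1635 < 1681 = 41^2.
Iterate m_{i+1} = d_i*a_i - m_i, d_{i+1} = (1635 - m_{i+1}^2)/d_i, a_{i+1} = floor((a_0 + m_{i+1})/d_{i+1}):
  m_1 = 1*40 - 0 = 40, d_1 = (1635 - 40^2)/1 = 35/1 = 35, a_1 = floor((40 + 40)/35) = 2.
  m_2 = 35*2 - 40 = 30, d_2 = (1635 - 30^2)/35 = 735/35 = 21, a_2 = floor((40 + 30)/21) = 3.
  m_3 = 21*3 - 30 = 33, d_3 = (1635 - 33^2)/21 = 546/21 = 26, a_3 = floor((40 + 33)/26) = 2.
  m_4 = 26*2 - 33 = 19, d_4 = (1635 - 19^2)/26 = 1274/26 = 49, a_4 = floor((40 + 19)/49) = 1.
  m_5 = 49*1 - 19 = 30, d_5 = (1635 - 30^2)/49 = 735/49 = 15, a_5 = floor((40 + 30)/15) = 4.
  m_6 = 15*4 - 30 = 30, d_6 = (1635 - 30^2)/15 = 735/15 = 49, a_6 = floor((40 + 30)/49) = 1.
  m_7 = 49*1 - 30 = 19, d_7 = (1635 - 19^2)/49 = 1274/49 = 26, a_7 = floor((40 + 19)/26) = 2.
  m_8 = 26*2 - 19 = 33, d_8 = (1635 - 33^2)/26 = 546/26 = 21, a_8 = floor((40 + 33)/21) = 3.
  m_9 = 21*3 - 33 = 30, d_9 = (1635 - 30^2)/21 = 735/21 = 35, a_9 = floor((40 + 30)/35) = 2.
  m_10 = 35*2 - 30 = 40, d_10 = (1635 - 40^2)/35 = 35/35 = 1, a_10 = floor((40 + 40)/1) = 80.
  m_11 = 1*80 - 40 = 40, d_11 = (1635 - 40^2)/1 = 35/1 = 35: (m_11, d_11) = (m_1, d_1) = (40, 35), so from here the quotients repeat a_1, ..., a_10; the period length is 10.
So sqrt(1635) = [40; (2, 3, 2, 1, 4, 1, 2, 3, 2, 80)] with period length k = 10.
k is even, so the fundamental solution of x^2 - 1635y^2 = 1 is (p_{k-1}, q_{k-1}) = (p_9, q_9); compute convergents through index 9.
Convergents (p_i = a_i*p_{i-1} + p_{i-2}, q_i = a_i*q_{i-1} + q_{i-2} with p_{-2}=0, p_{-1}=1, q_{-2}=1, q_{-1}=0):
  i=0: a_0=40, p_0 = 40*1 + 0 = 40, q_0 = 40*0 + 1 = 1.
  i=1: a_1=2, p_1 = 2*40 + 1 = 81, q_1 = 2*1 + 0 = 2.
  i=2: a_2=3, p_2 = 3*81 + 40 = 283, q_2 = 3*2 + 1 = 7.
  i=3: a_3=2, p_3 = 2*283 + 81 = 647, q_3 = 2*7 + 2 = 16.
  i=4: a_4=1, p_4 = 1*647 + 283 = 930, q_4 = 1*16 + 7 = 23.
  i=5: a_5=4, p_5 = 4*930 + 647 = 4367, q_5 = 4*23 + 16 = 108.
  i=6: a_6=1, p_6 = 1*4367 + 930 = 5297, q_6 = 1*108 + 23 = 131.
  i=7: a_7=2, p_7 = 2*5297 + 4367 = 14961, q_7 = 2*131 + 108 = 370.
  i=8: a_8=3, p_8 = 3*14961 + 5297 = 50180, q_8 = 3*370 + 131 = 1241.
  i=9: a_9=2, p_9 = 2*50180 + 14961 = 115321, q_9 = 2*1241 + 370 = 2852.
Check: 115321^2 - 1635*2852^2 = 13298933041 - 13298933040 = 1, so (x, y) = (115321, 2852) solves the equation, and by the theorem it is the least positive solution.

(x, y) = (115321, 2852)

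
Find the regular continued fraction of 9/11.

[0; 1, 4, 2]

Run the Euclidean algorithm on 9 and 11; the successive quotients are the partial quotients a_0, a_1, ... (each step inverts the fractional part left over by the previous one):
  9 = 0*11 + 9, so a_0 = 0.
  11 = 1*9 + 2, so a_1 = 1.
  9 = 4*2 + 1, so a_2 = 4.
  2 = 2*1 + 0, so a_3 = 2.
The remainder reaches 0 after 4 divisions, so the expansion has 4 partial quotients, read off in order.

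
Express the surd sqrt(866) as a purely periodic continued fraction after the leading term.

Write x_i = (sqrt(866) + m_i)/d_i with (m_0, d_0) = (0, 1). a_0 = floor(sqrt(866)) = 29, since 29^2 = 841 <= 866 < 900 = 30^2.
Iterate m_{i+1} = d_i*a_i - m_i, d_{i+1} = (866 - m_{i+1}^2)/d_i, a_{i+1} = floor((a_0 + m_{i+1})/d_{i+1}):
  m_1 = 1*29 - 0 = 29, d_1 = (866 - 29^2)/1 = 25/1 = 25, a_1 = floor((29 + 29)/25) = 2.
  m_2 = 25*2 - 29 = 21, d_2 = (866 - 21^2)/25 = 425/25 = 17, a_2 = floor((29 + 21)/17) = 2.
  m_3 = 17*2 - 21 = 13, d_3 = (866 - 13^2)/17 = 697/17 = 41, a_3 = floor((29 + 13)/41) = 1.
  m_4 = 41*1 - 13 = 28, d_4 = (866 - 28^2)/41 = 82/41 = 2, a_4 = floor((29 + 28)/2) = 28.
  m_5 = 2*28 - 28 = 28, d_5 = (866 - 28^2)/2 = 82/2 = 41, a_5 = floor((29 + 28)/41) = 1.
  m_6 = 41*1 - 28 = 13, d_6 = (866 - 13^2)/41 = 697/41 = 17, a_6 = floor((29 + 13)/17) = 2.
  m_7 = 17*2 - 13 = 21, d_7 = (866 - 21^2)/17 = 425/17 = 25, a_7 = floor((29 + 21)/25) = 2.
  m_8 = 25*2 - 21 = 29, d_8 = (866 - 29^2)/25 = 25/25 = 1, a_8 = floor((29 + 29)/1) = 58.
  m_9 = 1*58 - 29 = 29, d_9 = (866 - 29^2)/1 = 25/1 = 25: (m_9, d_9) = (m_1, d_1) = (29, 25), so from here the quotients repeat a_1, ..., a_8; the period length is 8.
Hence the expansion of sqrt(866) is a_0 = 29 followed by the repeating block 2, 2, 1, 28, 1, 2, 2, 58 (period 8).

[29; (2, 2, 1, 28, 1, 2, 2, 58)]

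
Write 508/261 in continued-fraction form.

[1; 1, 17, 1, 1, 1, 4]

Run the Euclidean algorithm on 508 and 261; the successive quotients are the partial quotients a_0, a_1, ... (each step inverts the fractional part left over by the previous one):
  508 = 1*261 + 247, so a_0 = 1.
  261 = 1*247 + 14, so a_1 = 1.
  247 = 17*14 + 9, so a_2 = 17.
  14 = 1*9 + 5, so a_3 = 1.
  9 = 1*5 + 4, so a_4 = 1.
  5 = 1*4 + 1, so a_5 = 1.
  4 = 4*1 + 0, so a_6 = 4.
The remainder reaches 0 after 7 divisions, so the expansion has 7 partial quotients, read off in order.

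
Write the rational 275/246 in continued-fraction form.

Run the Euclidean algorithm on 275 and 246; the successive quotients are the partial quotients a_0, a_1, ... (each step inverts the fractional part left over by the previous one):
  275 = 1*246 + 29, so a_0 = 1.
  246 = 8*29 + 14, so a_1 = 8.
  29 = 2*14 + 1, so a_2 = 2.
  14 = 14*1 + 0, so a_3 = 14.
The remainder reaches 0 after 4 divisions, so the expansion has 4 partial quotients, read off in order.

[1; 8, 2, 14]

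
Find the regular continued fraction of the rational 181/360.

[0; 1, 1, 89, 2]

Run the Euclidean algorithm on 181 and 360; the successive quotients are the partial quotients a_0, a_1, ... (each step inverts the fractional part left over by the previous one):
  181 = 0*360 + 181, so a_0 = 0.
  360 = 1*181 + 179, so a_1 = 1.
  181 = 1*179 + 2, so a_2 = 1.
  179 = 89*2 + 1, so a_3 = 89.
  2 = 2*1 + 0, so a_4 = 2.
The remainder reaches 0 after 5 divisions, so the expansion has 5 partial quotients, read off in order.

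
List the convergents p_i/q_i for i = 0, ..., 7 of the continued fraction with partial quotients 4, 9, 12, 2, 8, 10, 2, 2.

4/1, 37/9, 448/109, 933/227, 7912/1925, 80053/19477, 168018/40879, 416089/101235

Using the convergent recurrence p_i = a_i*p_{i-1} + p_{i-2}, q_i = a_i*q_{i-1} + q_{i-2} with p_{-2}=0, p_{-1}=1, q_{-2}=1, q_{-1}=0:
  i=0: a_0=4, p_0 = 4*1 + 0 = 4, q_0 = 4*0 + 1 = 1.
  i=1: a_1=9, p_1 = 9*4 + 1 = 37, q_1 = 9*1 + 0 = 9.
  i=2: a_2=12, p_2 = 12*37 + 4 = 448, q_2 = 12*9 + 1 = 109.
  i=3: a_3=2, p_3 = 2*448 + 37 = 933, q_3 = 2*109 + 9 = 227.
  i=4: a_4=8, p_4 = 8*933 + 448 = 7912, q_4 = 8*227 + 109 = 1925.
  i=5: a_5=10, p_5 = 10*7912 + 933 = 80053, q_5 = 10*1925 + 227 = 19477.
  i=6: a_6=2, p_6 = 2*80053 + 7912 = 168018, q_6 = 2*19477 + 1925 = 40879.
  i=7: a_7=2, p_7 = 2*168018 + 80053 = 416089, q_7 = 2*40879 + 19477 = 101235.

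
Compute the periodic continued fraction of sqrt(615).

Write x_i = (sqrt(615) + m_i)/d_i with (m_0, d_0) = (0, 1). a_0 = floor(sqrt(615)) = 24, since 24^2 = 576 <= 615 < 625 = 25^2.
Iterate m_{i+1} = d_i*a_i - m_i, d_{i+1} = (615 - m_{i+1}^2)/d_i, a_{i+1} = floor((a_0 + m_{i+1})/d_{i+1}):
  m_1 = 1*24 - 0 = 24, d_1 = (615 - 24^2)/1 = 39/1 = 39, a_1 = floor((24 + 24)/39) = 1.
  m_2 = 39*1 - 24 = 15, d_2 = (615 - 15^2)/39 = 390/39 = 10, a_2 = floor((24 + 15)/10) = 3.
  m_3 = 10*3 - 15 = 15, d_3 = (615 - 15^2)/10 = 390/10 = 39, a_3 = floor((24 + 15)/39) = 1.
  m_4 = 39*1 - 15 = 24, d_4 = (615 - 24^2)/39 = 39/39 = 1, a_4 = floor((24 + 24)/1) = 48.
  m_5 = 1*48 - 24 = 24, d_5 = (615 - 24^2)/1 = 39/1 = 39: (m_5, d_5) = (m_1, d_1) = (24, 39), so from here the quotients repeat a_1, ..., a_4; the period length is 4.
Hence the expansion of sqrt(615) is a_0 = 24 followed by the repeating block 1, 3, 1, 48 (period 4).

[24; (1, 3, 1, 48)]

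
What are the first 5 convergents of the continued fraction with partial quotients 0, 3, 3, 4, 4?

0/1, 1/3, 3/10, 13/43, 55/182

Using the convergent recurrence p_i = a_i*p_{i-1} + p_{i-2}, q_i = a_i*q_{i-1} + q_{i-2} with p_{-2}=0, p_{-1}=1, q_{-2}=1, q_{-1}=0:
  i=0: a_0=0, p_0 = 0*1 + 0 = 0, q_0 = 0*0 + 1 = 1.
  i=1: a_1=3, p_1 = 3*0 + 1 = 1, q_1 = 3*1 + 0 = 3.
  i=2: a_2=3, p_2 = 3*1 + 0 = 3, q_2 = 3*3 + 1 = 10.
  i=3: a_3=4, p_3 = 4*3 + 1 = 13, q_3 = 4*10 + 3 = 43.
  i=4: a_4=4, p_4 = 4*13 + 3 = 55, q_4 = 4*43 + 10 = 182.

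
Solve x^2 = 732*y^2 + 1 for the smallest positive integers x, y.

First expand sqrt(732) as a continued fraction. With x_i = (sqrt(732) + m_i)/d_i and (m_0, d_0) = (0, 1): a_0 = floor(sqrt(732)) = 27, since 27^2 = 729 <= 732 < 784 = 28^2.
Iterate m_{i+1} = d_i*a_i - m_i, d_{i+1} = (732 - m_{i+1}^2)/d_i, a_{i+1} = floor((a_0 + m_{i+1})/d_{i+1}):
  m_1 = 1*27 - 0 = 27, d_1 = (732 - 27^2)/1 = 3/1 = 3, a_1 = floor((27 + 27)/3) = 18.
  m_2 = 3*18 - 27 = 27, d_2 = (732 - 27^2)/3 = 3/3 = 1, a_2 = floor((27 + 27)/1) = 54.
  m_3 = 1*54 - 27 = 27, d_3 = (732 - 27^2)/1 = 3/1 = 3: (m_3, d_3) = (m_1, d_1) = (27, 3), so from here the quotients repeat a_1, a_2; the period length is 2.
So sqrt(732) = [27; (18, 54)] with period length k = 2.
k is even, so the fundamental solution of x^2 - 732y^2 = 1 is (p_{k-1}, q_{k-1}) = (p_1, q_1); compute convergents through index 1.
Convergents (p_i = a_i*p_{i-1} + p_{i-2}, q_i = a_i*q_{i-1} + q_{i-2} with p_{-2}=0, p_{-1}=1, q_{-2}=1, q_{-1}=0):
  i=0: a_0=27, p_0 = 27*1 + 0 = 27, q_0 = 27*0 + 1 = 1.
  i=1: a_1=18, p_1 = 18*27 + 1 = 487, q_1 = 18*1 + 0 = 18.
Check: 487^2 - 732*18^2 = 237169 - 237168 = 1, so (x, y) = (487, 18) solves the equation, and by the theorem it is the least positive solution.

(x, y) = (487, 18)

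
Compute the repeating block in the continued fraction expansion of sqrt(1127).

[33; (1, 1, 3, 33, 3, 1, 1, 66)]

Write x_i = (sqrt(1127) + m_i)/d_i with (m_0, d_0) = (0, 1). a_0 = floor(sqrt(1127)) = 33, since 33^2 = 1089 <= 1127 < 1156 = 34^2.
Iterate m_{i+1} = d_i*a_i - m_i, d_{i+1} = (1127 - m_{i+1}^2)/d_i, a_{i+1} = floor((a_0 + m_{i+1})/d_{i+1}):
  m_1 = 1*33 - 0 = 33, d_1 = (1127 - 33^2)/1 = 38/1 = 38, a_1 = floor((33 + 33)/38) = 1.
  m_2 = 38*1 - 33 = 5, d_2 = (1127 - 5^2)/38 = 1102/38 = 29, a_2 = floor((33 + 5)/29) = 1.
  m_3 = 29*1 - 5 = 24, d_3 = (1127 - 24^2)/29 = 551/29 = 19, a_3 = floor((33 + 24)/19) = 3.
  m_4 = 19*3 - 24 = 33, d_4 = (1127 - 33^2)/19 = 38/19 = 2, a_4 = floor((33 + 33)/2) = 33.
  m_5 = 2*33 - 33 = 33, d_5 = (1127 - 33^2)/2 = 38/2 = 19, a_5 = floor((33 + 33)/19) = 3.
  m_6 = 19*3 - 33 = 24, d_6 = (1127 - 24^2)/19 = 551/19 = 29, a_6 = floor((33 + 24)/29) = 1.
  m_7 = 29*1 - 24 = 5, d_7 = (1127 - 5^2)/29 = 1102/29 = 38, a_7 = floor((33 + 5)/38) = 1.
  m_8 = 38*1 - 5 = 33, d_8 = (1127 - 33^2)/38 = 38/38 = 1, a_8 = floor((33 + 33)/1) = 66.
  m_9 = 1*66 - 33 = 33, d_9 = (1127 - 33^2)/1 = 38/1 = 38: (m_9, d_9) = (m_1, d_1) = (33, 38), so from here the quotients repeat a_1, ..., a_8; the period length is 8.
Hence the expansion of sqrt(1127) is a_0 = 33 followed by the repeating block 1, 1, 3, 33, 3, 1, 1, 66 (period 8).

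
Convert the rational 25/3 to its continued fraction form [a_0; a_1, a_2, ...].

Run the Euclidean algorithm on 25 and 3; the successive quotients are the partial quotients a_0, a_1, ... (each step inverts the fractional part left over by the previous one):
  25 = 8*3 + 1, so a_0 = 8.
  3 = 3*1 + 0, so a_1 = 3.
The remainder reaches 0 after 2 divisions, so the expansion has 2 partial quotients, read off in order.

[8; 3]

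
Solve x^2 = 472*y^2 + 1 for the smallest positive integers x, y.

(x, y) = (306917, 14127)

First expand sqrt(472) as a continued fraction. With x_i = (sqrt(472) + m_i)/d_i and (m_0, d_0) = (0, 1): a_0 = floor(sqrt(472)) = 21, since 21^2 = 441 <= 472 < 484 = 22^2.
Iterate m_{i+1} = d_i*a_i - m_i, d_{i+1} = (472 - m_{i+1}^2)/d_i, a_{i+1} = floor((a_0 + m_{i+1})/d_{i+1}):
  m_1 = 1*21 - 0 = 21, d_1 = (472 - 21^2)/1 = 31/1 = 31, a_1 = floor((21 + 21)/31) = 1.
  m_2 = 31*1 - 21 = 10, d_2 = (472 - 10^2)/31 = 372/31 = 12, a_2 = floor((21 + 10)/12) = 2.
  m_3 = 12*2 - 10 = 14, d_3 = (472 - 14^2)/12 = 276/12 = 23, a_3 = floor((21 + 14)/23) = 1.
  m_4 = 23*1 - 14 = 9, d_4 = (472 - 9^2)/23 = 391/23 = 17, a_4 = floor((21 + 9)/17) = 1.
  m_5 = 17*1 - 9 = 8, d_5 = (472 - 8^2)/17 = 408/17 = 24, a_5 = floor((21 + 8)/24) = 1.
  m_6 = 24*1 - 8 = 16, d_6 = (472 - 16^2)/24 = 216/24 = 9, a_6 = floor((21 + 16)/9) = 4.
  m_7 = 9*4 - 16 = 20, d_7 = (472 - 20^2)/9 = 72/9 = 8, a_7 = floor((21 + 20)/8) = 5.
  m_8 = 8*5 - 20 = 20, d_8 = (472 - 20^2)/8 = 72/8 = 9, a_8 = floor((21 + 20)/9) = 4.
  m_9 = 9*4 - 20 = 16, d_9 = (472 - 16^2)/9 = 216/9 = 24, a_9 = floor((21 + 16)/24) = 1.
  m_10 = 24*1 - 16 = 8, d_10 = (472 - 8^2)/24 = 408/24 = 17, a_10 = floor((21 + 8)/17) = 1.
  m_11 = 17*1 - 8 = 9, d_11 = (472 - 9^2)/17 = 391/17 = 23, a_11 = floor((21 + 9)/23) = 1.
  m_12 = 23*1 - 9 = 14, d_12 = (472 - 14^2)/23 = 276/23 = 12, a_12 = floor((21 + 14)/12) = 2.
  m_13 = 12*2 - 14 = 10, d_13 = (472 - 10^2)/12 = 372/12 = 31, a_13 = floor((21 + 10)/31) = 1.
  m_14 = 31*1 - 10 = 21, d_14 = (472 - 21^2)/31 = 31/31 = 1, a_14 = floor((21 + 21)/1) = 42.
  m_15 = 1*42 - 21 = 21, d_15 = (472 - 21^2)/1 = 31/1 = 31: (m_15, d_15) = (m_1, d_1) = (21, 31), so from here the quotients repeat a_1, ..., a_14; the period length is 14.
So sqrt(472) = [21; (1, 2, 1, 1, 1, 4, 5, 4, 1, 1, 1, 2, 1, 42)] with period length k = 14.
k is even, so the fundamental solution of x^2 - 472y^2 = 1 is (p_{k-1}, q_{k-1}) = (p_13, q_13); compute convergents through index 13.
Convergents (p_i = a_i*p_{i-1} + p_{i-2}, q_i = a_i*q_{i-1} + q_{i-2} with p_{-2}=0, p_{-1}=1, q_{-2}=1, q_{-1}=0):
  i=0: a_0=21, p_0 = 21*1 + 0 = 21, q_0 = 21*0 + 1 = 1.
  i=1: a_1=1, p_1 = 1*21 + 1 = 22, q_1 = 1*1 + 0 = 1.
  i=2: a_2=2, p_2 = 2*22 + 21 = 65, q_2 = 2*1 + 1 = 3.
  i=3: a_3=1, p_3 = 1*65 + 22 = 87, q_3 = 1*3 + 1 = 4.
  i=4: a_4=1, p_4 = 1*87 + 65 = 152, q_4 = 1*4 + 3 = 7.
  i=5: a_5=1, p_5 = 1*152 + 87 = 239, q_5 = 1*7 + 4 = 11.
  i=6: a_6=4, p_6 = 4*239 + 152 = 1108, q_6 = 4*11 + 7 = 51.
  i=7: a_7=5, p_7 = 5*1108 + 239 = 5779, q_7 = 5*51 + 11 = 266.
  i=8: a_8=4, p_8 = 4*5779 + 1108 = 24224, q_8 = 4*266 + 51 = 1115.
  i=9: a_9=1, p_9 = 1*24224 + 5779 = 30003, q_9 = 1*1115 + 266 = 1381.
  i=10: a_10=1, p_10 = 1*30003 + 24224 = 54227, q_10 = 1*1381 + 1115 = 2496.
  i=11: a_11=1, p_11 = 1*54227 + 30003 = 84230, q_11 = 1*2496 + 1381 = 3877.
  i=12: a_12=2, p_12 = 2*84230 + 54227 = 222687, q_12 = 2*3877 + 2496 = 10250.
  i=13: a_13=1, p_13 = 1*222687 + 84230 = 306917, q_13 = 1*10250 + 3877 = 14127.
Check: 306917^2 - 472*14127^2 = 94198044889 - 94198044888 = 1, so (x, y) = (306917, 14127) solves the equation, and by the theorem it is the least positive solution.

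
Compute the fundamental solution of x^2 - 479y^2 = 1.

First expand sqrt(479) as a continued fraction. With x_i = (sqrt(479) + m_i)/d_i and (m_0, d_0) = (0, 1): a_0 = floor(sqrt(479)) = 21, since 21^2 = 441 <= 479 < 484 = 22^2.
Iterate m_{i+1} = d_i*a_i - m_i, d_{i+1} = (479 - m_{i+1}^2)/d_i, a_{i+1} = floor((a_0 + m_{i+1})/d_{i+1}):
  m_1 = 1*21 - 0 = 21, d_1 = (479 - 21^2)/1 = 38/1 = 38, a_1 = floor((21 + 21)/38) = 1.
  m_2 = 38*1 - 21 = 17, d_2 = (479 - 17^2)/38 = 190/38 = 5, a_2 = floor((21 + 17)/5) = 7.
  m_3 = 5*7 - 17 = 18, d_3 = (479 - 18^2)/5 = 155/5 = 31, a_3 = floor((21 + 18)/31) = 1.
  m_4 = 31*1 - 18 = 13, d_4 = (479 - 13^2)/31 = 310/31 = 10, a_4 = floor((21 + 13)/10) = 3.
  m_5 = 10*3 - 13 = 17, d_5 = (479 - 17^2)/10 = 190/10 = 19, a_5 = floor((21 + 17)/19) = 2.
  m_6 = 19*2 - 17 = 21, d_6 = (479 - 21^2)/19 = 38/19 = 2, a_6 = floor((21 + 21)/2) = 21.
  m_7 = 2*21 - 21 = 21, d_7 = (479 - 21^2)/2 = 38/2 = 19, a_7 = floor((21 + 21)/19) = 2.
  m_8 = 19*2 - 21 = 17, d_8 = (479 - 17^2)/19 = 190/19 = 10, a_8 = floor((21 + 17)/10) = 3.
  m_9 = 10*3 - 17 = 13, d_9 = (479 - 13^2)/10 = 310/10 = 31, a_9 = floor((21 + 13)/31) = 1.
  m_10 = 31*1 - 13 = 18, d_10 = (479 - 18^2)/31 = 155/31 = 5, a_10 = floor((21 + 18)/5) = 7.
  m_11 = 5*7 - 18 = 17, d_11 = (479 - 17^2)/5 = 190/5 = 38, a_11 = floor((21 + 17)/38) = 1.
  m_12 = 38*1 - 17 = 21, d_12 = (479 - 21^2)/38 = 38/38 = 1, a_12 = floor((21 + 21)/1) = 42.
  m_13 = 1*42 - 21 = 21, d_13 = (479 - 21^2)/1 = 38/1 = 38: (m_13, d_13) = (m_1, d_1) = (21, 38), so from here the quotients repeat a_1, ..., a_12; the period length is 12.
So sqrt(479) = [21; (1, 7, 1, 3, 2, 21, 2, 3, 1, 7, 1, 42)] with period length k = 12.
k is even, so the fundamental solution of x^2 - 479y^2 = 1 is (p_{k-1}, q_{k-1}) = (p_11, q_11); compute convergents through index 11.
Convergents (p_i = a_i*p_{i-1} + p_{i-2}, q_i = a_i*q_{i-1} + q_{i-2} with p_{-2}=0, p_{-1}=1, q_{-2}=1, q_{-1}=0):
  i=0: a_0=21, p_0 = 21*1 + 0 = 21, q_0 = 21*0 + 1 = 1.
  i=1: a_1=1, p_1 = 1*21 + 1 = 22, q_1 = 1*1 + 0 = 1.
  i=2: a_2=7, p_2 = 7*22 + 21 = 175, q_2 = 7*1 + 1 = 8.
  i=3: a_3=1, p_3 = 1*175 + 22 = 197, q_3 = 1*8 + 1 = 9.
  i=4: a_4=3, p_4 = 3*197 + 175 = 766, q_4 = 3*9 + 8 = 35.
  i=5: a_5=2, p_5 = 2*766 + 197 = 1729, q_5 = 2*35 + 9 = 79.
  i=6: a_6=21, p_6 = 21*1729 + 766 = 37075, q_6 = 21*79 + 35 = 1694.
  i=7: a_7=2, p_7 = 2*37075 + 1729 = 75879, q_7 = 2*1694 + 79 = 3467.
  i=8: a_8=3, p_8 = 3*75879 + 37075 = 264712, q_8 = 3*3467 + 1694 = 12095.
  i=9: a_9=1, p_9 = 1*264712 + 75879 = 340591, q_9 = 1*12095 + 3467 = 15562.
  i=10: a_10=7, p_10 = 7*340591 + 264712 = 2648849, q_10 = 7*15562 + 12095 = 121029.
  i=11: a_11=1, p_11 = 1*2648849 + 340591 = 2989440, q_11 = 1*121029 + 15562 = 136591.
Check: 2989440^2 - 479*136591^2 = 8936751513600 - 8936751513599 = 1, so (x, y) = (2989440, 136591) solves the equation, and by the theorem it is the least positive solution.

(x, y) = (2989440, 136591)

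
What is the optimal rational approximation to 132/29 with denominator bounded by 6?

Expand x = 132/29 as a continued fraction with the Euclidean algorithm:
  132 = 4*29 + 16, so a_0 = 4.
  29 = 1*16 + 13, so a_1 = 1.
  16 = 1*13 + 3, so a_2 = 1.
  13 = 4*3 + 1, so a_3 = 4.
  3 = 3*1 + 0, so a_4 = 3.
so x = [4; 1, 1, 4, 3].
Convergents (p_i = a_i*p_{i-1} + p_{i-2}, q_i = a_i*q_{i-1} + q_{i-2} with p_{-2}=0, p_{-1}=1, q_{-2}=1, q_{-1}=0), until the denominator exceeds 6:
  i=0: a_0=4, p_0 = 4*1 + 0 = 4, q_0 = 4*0 + 1 = 1.
  i=1: a_1=1, p_1 = 1*4 + 1 = 5, q_1 = 1*1 + 0 = 1.
  i=2: a_2=1, p_2 = 1*5 + 4 = 9, q_2 = 1*1 + 1 = 2.
  i=3: a_3=4, p_3 = 4*9 + 5 = 41, q_3 = 4*2 + 1 = 9.
q_3 = 9 > 6, so the last convergent with denominator <= 6 is p_2/q_2 = 9/2.
The closest fraction with denominator <= 6 is either p_2/q_2 or the intermediate fraction (k*p_2 + p_1)/(k*q_2 + q_1) with the largest k >= 1 whose denominator stays <= 6; these approach x as k grows, and every other convergent or intermediate fraction in range is farther away.
Largest k: floor((6 - q_1)/q_2) = floor((6 - 1)/2) = 2.
That gives (2*9 + 5)/(2*2 + 1) = 23/5.
Compare the errors: |x - 9/2| = |132*2 - 9*29|/(29*2) = 3/58, and |x - 23/5| = |132*5 - 23*29|/(29*5) = 7/145.
Cross-multiplying, 7*58 = 406 < 435 = 3*145, so 7/145 is smaller: the intermediate fraction 23/5 is closer to x than 9/2.

23/5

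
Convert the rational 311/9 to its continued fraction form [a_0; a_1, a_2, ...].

[34; 1, 1, 4]

Run the Euclidean algorithm on 311 and 9; the successive quotients are the partial quotients a_0, a_1, ... (each step inverts the fractional part left over by the previous one):
  311 = 34*9 + 5, so a_0 = 34.
  9 = 1*5 + 4, so a_1 = 1.
  5 = 1*4 + 1, so a_2 = 1.
  4 = 4*1 + 0, so a_3 = 4.
The remainder reaches 0 after 4 divisions, so the expansion has 4 partial quotients, read off in order.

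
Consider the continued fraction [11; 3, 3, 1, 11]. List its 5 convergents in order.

11/1, 34/3, 113/10, 147/13, 1730/153

Using the convergent recurrence p_i = a_i*p_{i-1} + p_{i-2}, q_i = a_i*q_{i-1} + q_{i-2} with p_{-2}=0, p_{-1}=1, q_{-2}=1, q_{-1}=0:
  i=0: a_0=11, p_0 = 11*1 + 0 = 11, q_0 = 11*0 + 1 = 1.
  i=1: a_1=3, p_1 = 3*11 + 1 = 34, q_1 = 3*1 + 0 = 3.
  i=2: a_2=3, p_2 = 3*34 + 11 = 113, q_2 = 3*3 + 1 = 10.
  i=3: a_3=1, p_3 = 1*113 + 34 = 147, q_3 = 1*10 + 3 = 13.
  i=4: a_4=11, p_4 = 11*147 + 113 = 1730, q_4 = 11*13 + 10 = 153.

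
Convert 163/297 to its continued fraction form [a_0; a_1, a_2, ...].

[0; 1, 1, 4, 1, 1, 1, 1, 1, 3]

Run the Euclidean algorithm on 163 and 297; the successive quotients are the partial quotients a_0, a_1, ... (each step inverts the fractional part left over by the previous one):
  163 = 0*297 + 163, so a_0 = 0.
  297 = 1*163 + 134, so a_1 = 1.
  163 = 1*134 + 29, so a_2 = 1.
  134 = 4*29 + 18, so a_3 = 4.
  29 = 1*18 + 11, so a_4 = 1.
  18 = 1*11 + 7, so a_5 = 1.
  11 = 1*7 + 4, so a_6 = 1.
  7 = 1*4 + 3, so a_7 = 1.
  4 = 1*3 + 1, so a_8 = 1.
  3 = 3*1 + 0, so a_9 = 3.
The remainder reaches 0 after 10 divisions, so the expansion has 10 partial quotients, read off in order.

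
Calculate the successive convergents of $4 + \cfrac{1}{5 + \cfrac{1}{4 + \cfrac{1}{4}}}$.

4/1, 21/5, 88/21, 373/89

Using the convergent recurrence p_i = a_i*p_{i-1} + p_{i-2}, q_i = a_i*q_{i-1} + q_{i-2} with p_{-2}=0, p_{-1}=1, q_{-2}=1, q_{-1}=0:
  i=0: a_0=4, p_0 = 4*1 + 0 = 4, q_0 = 4*0 + 1 = 1.
  i=1: a_1=5, p_1 = 5*4 + 1 = 21, q_1 = 5*1 + 0 = 5.
  i=2: a_2=4, p_2 = 4*21 + 4 = 88, q_2 = 4*5 + 1 = 21.
  i=3: a_3=4, p_3 = 4*88 + 21 = 373, q_3 = 4*21 + 5 = 89.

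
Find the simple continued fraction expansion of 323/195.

Run the Euclidean algorithm on 323 and 195; the successive quotients are the partial quotients a_0, a_1, ... (each step inverts the fractional part left over by the previous one):
  323 = 1*195 + 128, so a_0 = 1.
  195 = 1*128 + 67, so a_1 = 1.
  128 = 1*67 + 61, so a_2 = 1.
  67 = 1*61 + 6, so a_3 = 1.
  61 = 10*6 + 1, so a_4 = 10.
  6 = 6*1 + 0, so a_5 = 6.
The remainder reaches 0 after 6 divisions, so the expansion has 6 partial quotients, read off in order.

[1; 1, 1, 1, 10, 6]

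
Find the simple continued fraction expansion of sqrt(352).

Write x_i = (sqrt(352) + m_i)/d_i with (m_0, d_0) = (0, 1). a_0 = floor(sqrt(352)) = 18, since 18^2 = 324 <= 352 < 361 = 19^2.
Iterate m_{i+1} = d_i*a_i - m_i, d_{i+1} = (352 - m_{i+1}^2)/d_i, a_{i+1} = floor((a_0 + m_{i+1})/d_{i+1}):
  m_1 = 1*18 - 0 = 18, d_1 = (352 - 18^2)/1 = 28/1 = 28, a_1 = floor((18 + 18)/28) = 1.
  m_2 = 28*1 - 18 = 10, d_2 = (352 - 10^2)/28 = 252/28 = 9, a_2 = floor((18 + 10)/9) = 3.
  m_3 = 9*3 - 10 = 17, d_3 = (352 - 17^2)/9 = 63/9 = 7, a_3 = floor((18 + 17)/7) = 5.
  m_4 = 7*5 - 17 = 18, d_4 = (352 - 18^2)/7 = 28/7 = 4, a_4 = floor((18 + 18)/4) = 9.
  m_5 = 4*9 - 18 = 18, d_5 = (352 - 18^2)/4 = 28/4 = 7, a_5 = floor((18 + 18)/7) = 5.
  m_6 = 7*5 - 18 = 17, d_6 = (352 - 17^2)/7 = 63/7 = 9, a_6 = floor((18 + 17)/9) = 3.
  m_7 = 9*3 - 17 = 10, d_7 = (352 - 10^2)/9 = 252/9 = 28, a_7 = floor((18 + 10)/28) = 1.
  m_8 = 28*1 - 10 = 18, d_8 = (352 - 18^2)/28 = 28/28 = 1, a_8 = floor((18 + 18)/1) = 36.
  m_9 = 1*36 - 18 = 18, d_9 = (352 - 18^2)/1 = 28/1 = 28: (m_9, d_9) = (m_1, d_1) = (18, 28), so from here the quotients repeat a_1, ..., a_8; the period length is 8.
Hence the expansion of sqrt(352) is a_0 = 18 followed by the repeating block 1, 3, 5, 9, 5, 3, 1, 36 (period 8).

[18; (1, 3, 5, 9, 5, 3, 1, 36)]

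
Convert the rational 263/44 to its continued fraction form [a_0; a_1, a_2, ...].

Run the Euclidean algorithm on 263 and 44; the successive quotients are the partial quotients a_0, a_1, ... (each step inverts the fractional part left over by the previous one):
  263 = 5*44 + 43, so a_0 = 5.
  44 = 1*43 + 1, so a_1 = 1.
  43 = 43*1 + 0, so a_2 = 43.
The remainder reaches 0 after 3 divisions, so the expansion has 3 partial quotients, read off in order.

[5; 1, 43]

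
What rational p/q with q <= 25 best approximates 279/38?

169/23

Expand x = 279/38 as a continued fraction with the Euclidean algorithm:
  279 = 7*38 + 13, so a_0 = 7.
  38 = 2*13 + 12, so a_1 = 2.
  13 = 1*12 + 1, so a_2 = 1.
  12 = 12*1 + 0, so a_3 = 12.
so x = [7; 2, 1, 12].
Convergents (p_i = a_i*p_{i-1} + p_{i-2}, q_i = a_i*q_{i-1} + q_{i-2} with p_{-2}=0, p_{-1}=1, q_{-2}=1, q_{-1}=0), until the denominator exceeds 25:
  i=0: a_0=7, p_0 = 7*1 + 0 = 7, q_0 = 7*0 + 1 = 1.
  i=1: a_1=2, p_1 = 2*7 + 1 = 15, q_1 = 2*1 + 0 = 2.
  i=2: a_2=1, p_2 = 1*15 + 7 = 22, q_2 = 1*2 + 1 = 3.
  i=3: a_3=12, p_3 = 12*22 + 15 = 279, q_3 = 12*3 + 2 = 38.
q_3 = 38 > 25, so the last convergent with denominator <= 25 is p_2/q_2 = 22/3.
The closest fraction with denominator <= 25 is either p_2/q_2 or the intermediate fraction (k*p_2 + p_1)/(k*q_2 + q_1) with the largest k >= 1 whose denominator stays <= 25; these approach x as k grows, and every other convergent or intermediate fraction in range is farther away.
Largest k: floor((25 - q_1)/q_2) = floor((25 - 2)/3) = 7.
That gives (7*22 + 15)/(7*3 + 2) = 169/23.
Compare the errors: |x - 22/3| = |279*3 - 22*38|/(38*3) = 1/114, and |x - 169/23| = |279*23 - 169*38|/(38*23) = 5/874.
Cross-multiplying, 5*114 = 570 < 874 = 1*874, so 5/874 is smaller: the intermediate fraction 169/23 is closer to x than 22/3.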